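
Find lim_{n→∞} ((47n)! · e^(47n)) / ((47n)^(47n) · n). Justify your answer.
lim = 0

Stirling: (47n)! ~ sqrt(2π·47n) · (47n/e)^(47n). Hence
  (47n)! · e^(47n) / (47n)^(47n) ~ sqrt(2π·47n).
Dividing by n: sqrt(2π·47n) / n = sqrt(2π·47) · n^((1−2)/2), so the expression behaves like sqrt(2π·47) · n^((1−2)/2) → 0.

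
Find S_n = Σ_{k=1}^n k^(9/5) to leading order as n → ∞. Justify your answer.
S_n ~ (5/14) · n^(14/5)

Integral comparison: Σ_{k=1}^n k^(9/5) = ∫_0^n x^(9/5) dx + O(n^(9/5)). The integral is n^(1 + 9/5) / (1 + 9/5) = n^((9+5)/5) / ((9+5)/5) = (5/14) · n^(14/5).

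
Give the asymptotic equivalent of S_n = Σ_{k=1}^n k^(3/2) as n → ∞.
S_n ~ (2/5) · n^(5/2)

Integral comparison: Σ_{k=1}^n k^(3/2) = ∫_0^n x^(3/2) dx + O(n^(3/2)). The integral is n^(1 + 3/2) / (1 + 3/2) = n^((3+2)/2) / ((3+2)/2) = (2/5) · n^(5/2).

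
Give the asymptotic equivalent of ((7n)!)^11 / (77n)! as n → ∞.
((7n)!)^11/(77n)! ~ ((2π·7n)^(10/2) / sqrt(11)) · 11^(−11·7n)  →  0

Write N = 7n. Stirling: N! ~ sqrt(2π N)(N/e)^N and (11N)! ~ sqrt(2π·11N)·(11N/e)^(11N).
  (N!)^11/(11N)! ~ (2π N)^(11/2) (N/e)^(11N) / [sqrt(2π·11N) (11N/e)^(11N)]
     = (2π N)^(11/2) / sqrt(2π·11N) · (N/(11N))^(11N)
     = (2π N)^((11−1)/2) / sqrt(11) · 11^(−11N).
Since 11^11 > 1, the factor 11^(−11N) decays exponentially, so the ratio → 0. Substituting N = 7n gives the stated form.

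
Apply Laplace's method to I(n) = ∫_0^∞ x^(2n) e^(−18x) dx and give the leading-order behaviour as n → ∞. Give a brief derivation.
I(n) ~ (sqrt(2π·2n) / 18) · (2n/(18e))^(2n)

Write the integrand as exp(2n ln x − 18x) and set f(x) = 2n ln x − 18x. Then f'(x) = 2n/x − 18 = 0 at x* = 2n/18, and f''(x*) = −2n/x*^2 = −18^2/(2n). Laplace's method (interior maximum) gives
  I(n) ~ e^(f(x*)) · sqrt(2π / |f''(x*)|)
        = exp(2n ln(2n/18) − 2n) · sqrt(2π · 2n / 18^2)
        = (2n/18)^(2n) e^(−2n) · sqrt(2π·2n) / 18
        = (sqrt(2π·2n) / 18) · (2n/(18e))^(2n).
This matches Γ(2n+1)/18^(2n+1) with Stirling applied to Γ.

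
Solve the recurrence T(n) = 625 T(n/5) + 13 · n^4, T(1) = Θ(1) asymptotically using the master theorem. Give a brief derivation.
T(n) = Θ(n^4 log n)

log_5 625 = 4, and f(n) = 13 · n^4 = Θ(n^(log_5 625)). This is Case 2 of the master theorem: T(n) = Θ(f(n) · log n) = Θ(n^4 log n).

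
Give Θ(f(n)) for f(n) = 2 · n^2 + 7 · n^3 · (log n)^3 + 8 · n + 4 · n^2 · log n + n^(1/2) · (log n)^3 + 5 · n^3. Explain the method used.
f(n) ∈ Θ(n^3 · (log n)^3)

Compare the terms by growth order. For large n, n^a · (log n)^b dominates n^a' · (log n)^b' iff a > a', or (a = a' and b > b'). Ranking the 6 terms shows the dominant one is 7 · n^3 · (log n)^3. Hence f(n) ∈ Θ(n^3 · (log n)^3).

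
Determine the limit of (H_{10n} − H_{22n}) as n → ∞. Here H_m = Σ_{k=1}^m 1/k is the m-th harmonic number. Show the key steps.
lim = ln(10/22) = ln(5/11)

Euler-Maclaurin gives H_m = ln m + γ + 1/(2m) + O(1/m^2). The γ and O(1/m) terms cancel in the difference:
  H_{10n} − H_{22n} = ln(10n) − ln(22n) + O(1/n) = ln(10/22) + O(1/n).
Hence the limit is ln(10/22) = ln(5/11).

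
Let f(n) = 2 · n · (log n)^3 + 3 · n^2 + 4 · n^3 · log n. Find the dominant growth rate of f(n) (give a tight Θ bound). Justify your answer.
f(n) ∈ Θ(n^3 · log n)

Compare the terms by growth order. For large n, n^a · (log n)^b dominates n^a' · (log n)^b' iff a > a', or (a = a' and b > b'). Ranking the 3 terms shows the dominant one is 4 · n^3 · log n. Hence f(n) ∈ Θ(n^3 · log n).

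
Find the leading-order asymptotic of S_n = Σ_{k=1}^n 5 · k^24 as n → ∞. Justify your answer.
S_n ~ n^25 / 5

By integral comparison (Euler-Maclaurin), Σ_{k=1}^n 5 · k^24 = 5 · ∫_0^n x^24 dx + O(n^24) = 5 · n^25/25 = n^25 / 5 + O(n^24). (Equivalently, Faulhaber's formula gives the same leading term.)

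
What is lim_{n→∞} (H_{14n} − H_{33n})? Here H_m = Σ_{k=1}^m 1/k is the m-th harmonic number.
lim = ln(14/33)

Euler-Maclaurin gives H_m = ln m + γ + 1/(2m) + O(1/m^2). The γ and O(1/m) terms cancel in the difference:
  H_{14n} − H_{33n} = ln(14n) − ln(33n) + O(1/n) = ln(14/33) + O(1/n).
Hence the limit is ln(14/33).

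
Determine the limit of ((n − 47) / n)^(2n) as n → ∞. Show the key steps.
lim = e^(−94)

Rewrite as (1 − 47/n)^(2n). By the standard limit (1 + x/n)^n → e^x, we have (1 − 47/n)^n → e^(−47), and raising to the 2nd power gives e^(−94).
More precisely, ln[(1 − 47/n)^(2n)] = 2n · ln(1 − 47/n) = 2n · (-47/n + O(1/n^2)) = -94 + O(1/n) → -94.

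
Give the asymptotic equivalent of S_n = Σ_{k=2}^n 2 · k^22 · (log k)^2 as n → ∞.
S_n ~ 2 · n^23 · (log n)^2 / 23

By integral comparison, S_n = ∫_1^n 2 · x^22 · (log x)^2 dx + O(n^22 · (log n)^2). For the integral, the leading term of ∫_1^n x^22 (log x)^2 dx is n^23/23 · (log n)^2 (by repeated integration by parts; each step lowers the log-exponent and produces a relatively O(1/log n) correction). Hence S_n ~ 2 · n^23 · (log n)^2 / 23.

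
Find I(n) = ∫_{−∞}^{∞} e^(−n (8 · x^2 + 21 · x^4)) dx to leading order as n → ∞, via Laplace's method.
I(n) ~ sqrt(π/(8n))

φ(x) = 8 · x^2 + 21 · x^4 has its unique global minimum at x* = 0 (since φ'(x) = 16x + 84x^3 = 0 only at x = 0 for real x with both coefficients positive, and φ → ∞ as |x| → ∞). At x* = 0, φ(0) = 0 and φ''(0) = 16. Laplace's method then gives
  I(n) ~ sqrt(2π / (n · φ''(0))) · e^(−n φ(0)) = sqrt(2π / (16n)) = sqrt(π/(8n)).
The 21 · x^4 term contributes only at subleading order (an O(1/n) relative correction).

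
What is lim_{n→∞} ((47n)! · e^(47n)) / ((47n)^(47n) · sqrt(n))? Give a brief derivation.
lim = sqrt(2π·47)

Stirling: (47n)! ~ sqrt(2π·47n) · (47n/e)^(47n). Hence
  (47n)! · e^(47n) / (47n)^(47n) ~ sqrt(2π·47n).
Dividing by sqrt(n): sqrt(2π·47n) / sqrt(n) = sqrt(2π·47) · n^((1−1)/2), so the limit is sqrt(2π·47).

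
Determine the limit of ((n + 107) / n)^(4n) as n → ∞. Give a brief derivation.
lim = e^428

Rewrite as (1 + 107/n)^(4n). By the standard limit (1 + x/n)^n → e^x, we have (1 + 107/n)^n → e^107, and raising to the 4th power gives e^428.
More precisely, ln[(1 + 107/n)^(4n)] = 4n · ln(1 + 107/n) = 4n · (107/n + O(1/n^2)) = 428 + O(1/n) → 428.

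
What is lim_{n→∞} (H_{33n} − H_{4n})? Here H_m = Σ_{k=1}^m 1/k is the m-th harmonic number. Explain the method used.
lim = ln(33/4)

Euler-Maclaurin gives H_m = ln m + γ + 1/(2m) + O(1/m^2). The γ and O(1/m) terms cancel in the difference:
  H_{33n} − H_{4n} = ln(33n) − ln(4n) + O(1/n) = ln(33/4) + O(1/n).
Hence the limit is ln(33/4).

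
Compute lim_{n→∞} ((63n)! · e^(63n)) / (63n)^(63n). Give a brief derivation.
lim = ∞

Stirling: (63n)! ~ sqrt(2π·63n) · (63n/e)^(63n). Hence
  (63n)! · e^(63n) / (63n)^(63n) ~ sqrt(2π·63n) = sqrt(2π·63) · sqrt(n) → ∞.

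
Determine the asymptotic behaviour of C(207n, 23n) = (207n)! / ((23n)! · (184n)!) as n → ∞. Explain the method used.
C(207n, 23n) ~ (387420489/16777216)^(23n) · sqrt(9/(16π·23n))

Write N = 23n. Apply Stirling to each factorial:
  (9N)! ~ sqrt(2π·9N) · (9N/e)^(9N),
  N! ~ sqrt(2π N) · (N/e)^N,
  (8N)! ~ sqrt(2π·8N) · (8N/e)^(8N).
The exponential factors combine to (9N)^(9N) / (N^N · (8N)^(8N)) = 9^(9N)/8^(8N) = (9^9/8^8)^N = (387420489/16777216)^N.
The square-root prefactors combine to sqrt(2π·9N) / (sqrt(2π N)·sqrt(2π·8N)) = sqrt(9 / (2π·8·N)) = sqrt(9/(16π·23n)).
Substituting N = 23n: C(207n, 23n) ~ (387420489/16777216)^(23n) · sqrt(9/(16π·23n)).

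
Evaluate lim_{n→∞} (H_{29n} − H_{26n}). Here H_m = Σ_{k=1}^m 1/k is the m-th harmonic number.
lim = ln(29/26)

Euler-Maclaurin gives H_m = ln m + γ + 1/(2m) + O(1/m^2). The γ and O(1/m) terms cancel in the difference:
  H_{29n} − H_{26n} = ln(29n) − ln(26n) + O(1/n) = ln(29/26) + O(1/n).
Hence the limit is ln(29/26).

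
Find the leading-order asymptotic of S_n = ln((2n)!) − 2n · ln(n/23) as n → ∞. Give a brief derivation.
S_n ~ 2n · (ln 46 − 1) + O(ln n)

Stirling: ln((2n)!) = 2n ln(2n) − 2n + O(ln n).
  S_n = 2n ln(2n) − 2n − 2n ln(n/23) + O(ln n)
      = 2n ln(2n) − 2n ln n + 2n ln 23 − 2n + O(ln n)
      = 2n ln 2 + 2n ln 23 − 2n + O(ln n)
      = 2n (ln 46 − 1) + O(ln n).
Numerically ln(46) − 1 ≈ 2.8286.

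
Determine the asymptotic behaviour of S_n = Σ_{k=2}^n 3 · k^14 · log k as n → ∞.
S_n ~ n^15 log n / 5 − n^15 / 75

By integral comparison, S_n = ∫_1^n 3 · x^14 · log x dx + O(n^14 · log n). For the integral, ∫ x^14 log x dx = n^15 log n / 15 − n^15/225 (integration by parts). Hence S_n ~ n^15 log n / 5 − n^15 / 75.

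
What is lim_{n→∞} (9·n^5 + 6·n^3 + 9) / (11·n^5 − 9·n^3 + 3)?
lim = 9/11

For large n the leading n^5 terms dominate both numerator and denominator. Dividing top and bottom by n^5, every other term tends to 0, leaving 9/11.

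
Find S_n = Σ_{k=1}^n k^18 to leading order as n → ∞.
S_n ~ n^19 / 19

By integral comparison (Euler-Maclaurin), Σ_{k=1}^n k^18 = ∫_0^n x^18 dx + O(n^18) = n^19/19 + O(n^18). (Equivalently, Faulhaber's formula gives the same leading term.)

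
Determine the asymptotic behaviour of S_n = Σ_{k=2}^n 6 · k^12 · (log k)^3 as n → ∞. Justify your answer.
S_n ~ 6 · n^13 · (log n)^3 / 13

By integral comparison, S_n = ∫_1^n 6 · x^12 · (log x)^3 dx + O(n^12 · (log n)^3). For the integral, the leading term of ∫_1^n x^12 (log x)^3 dx is n^13/13 · (log n)^3 (by repeated integration by parts; each step lowers the log-exponent and produces a relatively O(1/log n) correction). Hence S_n ~ 6 · n^13 · (log n)^3 / 13.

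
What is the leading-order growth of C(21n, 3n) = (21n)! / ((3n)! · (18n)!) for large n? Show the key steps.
C(21n, 3n) ~ (823543/46656)^(3n) · sqrt(7/(12π·3n))

Write N = 3n. Apply Stirling to each factorial:
  (7N)! ~ sqrt(2π·7N) · (7N/e)^(7N),
  N! ~ sqrt(2π N) · (N/e)^N,
  (6N)! ~ sqrt(2π·6N) · (6N/e)^(6N).
The exponential factors combine to (7N)^(7N) / (N^N · (6N)^(6N)) = 7^(7N)/6^(6N) = (7^7/6^6)^N = (823543/46656)^N.
The square-root prefactors combine to sqrt(2π·7N) / (sqrt(2π N)·sqrt(2π·6N)) = sqrt(7 / (2π·6·N)) = sqrt(7/(12π·3n)).
Substituting N = 3n: C(21n, 3n) ~ (823543/46656)^(3n) · sqrt(7/(12π·3n)).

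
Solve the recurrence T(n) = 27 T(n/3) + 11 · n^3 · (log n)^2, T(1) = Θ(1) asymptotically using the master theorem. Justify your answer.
T(n) = Θ(n^3 · (log n)^3)

Here log_3 27 = 3 and f(n) = 11 · n^3 · (log n)^2 = Θ(n^(log_3 27) · (log n)^2). This is the extended Case 2 of the master theorem (f matches the critical exponent up to log factors), giving T(n) = Θ(n^(log_3 27) · (log n)^(2+1)) = Θ(n^3 · (log n)^3).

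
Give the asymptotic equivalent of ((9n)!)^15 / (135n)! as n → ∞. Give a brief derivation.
((9n)!)^15/(135n)! ~ ((2π·9n)^(14/2) / sqrt(15)) · 15^(−15·9n)  →  0

Write N = 9n. Stirling: N! ~ sqrt(2π N)(N/e)^N and (15N)! ~ sqrt(2π·15N)·(15N/e)^(15N).
  (N!)^15/(15N)! ~ (2π N)^(15/2) (N/e)^(15N) / [sqrt(2π·15N) (15N/e)^(15N)]
     = (2π N)^(15/2) / sqrt(2π·15N) · (N/(15N))^(15N)
     = (2π N)^((15−1)/2) / sqrt(15) · 15^(−15N).
Since 15^15 > 1, the factor 15^(−15N) decays exponentially, so the ratio → 0. Substituting N = 9n gives the stated form.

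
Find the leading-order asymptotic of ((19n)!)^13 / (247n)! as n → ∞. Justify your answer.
((19n)!)^13/(247n)! ~ ((2π·19n)^(12/2) / sqrt(13)) · 13^(−13·19n)  →  0

Write N = 19n. Stirling: N! ~ sqrt(2π N)(N/e)^N and (13N)! ~ sqrt(2π·13N)·(13N/e)^(13N).
  (N!)^13/(13N)! ~ (2π N)^(13/2) (N/e)^(13N) / [sqrt(2π·13N) (13N/e)^(13N)]
     = (2π N)^(13/2) / sqrt(2π·13N) · (N/(13N))^(13N)
     = (2π N)^((13−1)/2) / sqrt(13) · 13^(−13N).
Since 13^13 > 1, the factor 13^(−13N) decays exponentially, so the ratio → 0. Substituting N = 19n gives the stated form.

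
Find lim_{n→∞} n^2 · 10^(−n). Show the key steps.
lim = 0

Exponentials with base > 1 dominate every fixed polynomial: for any fixed c, n^c / 10^n → 0 as n → ∞ (e.g. by the ratio test, or by writing 10^n = e^(n ln 10) and noting e^(n ln 10) / n^c → ∞). Hence n^2 · 10^(−n) = n^2 / 10^n → 0.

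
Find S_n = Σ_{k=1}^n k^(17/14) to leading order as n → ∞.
S_n ~ (14/31) · n^(31/14)

Integral comparison: Σ_{k=1}^n k^(17/14) = ∫_0^n x^(17/14) dx + O(n^(17/14)). The integral is n^(1 + 17/14) / (1 + 17/14) = n^((17+14)/14) / ((17+14)/14) = (14/31) · n^(31/14).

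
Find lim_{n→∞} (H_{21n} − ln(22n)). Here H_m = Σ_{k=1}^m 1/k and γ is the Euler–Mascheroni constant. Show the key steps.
lim = ln(21/22) + γ

By Euler-Maclaurin, H_m = ln m + γ + O(1/m). So
  H_{21n} − ln(22n) = ln(21n) + γ − ln(22n) + O(1/n)
                       = ln(21/22) + γ + O(1/n).
Hence the limit is ln(21/22) + γ.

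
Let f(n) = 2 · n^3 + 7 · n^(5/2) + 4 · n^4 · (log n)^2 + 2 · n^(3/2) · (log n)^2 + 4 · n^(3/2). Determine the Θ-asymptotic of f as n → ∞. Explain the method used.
f(n) ∈ Θ(n^4 · (log n)^2)

Compare the terms by growth order. For large n, n^a · (log n)^b dominates n^a' · (log n)^b' iff a > a', or (a = a' and b > b'). Ranking the 5 terms shows the dominant one is 4 · n^4 · (log n)^2. Hence f(n) ∈ Θ(n^4 · (log n)^2).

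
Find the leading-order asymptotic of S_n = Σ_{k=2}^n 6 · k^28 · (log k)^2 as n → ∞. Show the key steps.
S_n ~ 6 · n^29 · (log n)^2 / 29

By integral comparison, S_n = ∫_1^n 6 · x^28 · (log x)^2 dx + O(n^28 · (log n)^2). For the integral, the leading term of ∫_1^n x^28 (log x)^2 dx is n^29/29 · (log n)^2 (by repeated integration by parts; each step lowers the log-exponent and produces a relatively O(1/log n) correction). Hence S_n ~ 6 · n^29 · (log n)^2 / 29.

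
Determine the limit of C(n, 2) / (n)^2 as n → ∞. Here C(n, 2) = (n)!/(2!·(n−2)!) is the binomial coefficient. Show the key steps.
lim = 1/2! = 1/2

With N = n → ∞: C(N, 2) / N^2 = [N(N−1)…(N−1)] / (2! · N^2) = (1/2!) · 1 · (1 − 1/n). Each factor → 1 as N → ∞, so the limit is 1/2! = 1/2.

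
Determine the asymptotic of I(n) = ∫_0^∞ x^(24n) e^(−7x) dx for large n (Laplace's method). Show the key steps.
I(n) ~ (sqrt(2π·24n) / 7) · (24n/(7e))^(24n)

Write the integrand as exp(24n ln x − 7x) and set f(x) = 24n ln x − 7x. Then f'(x) = 24n/x − 7 = 0 at x* = 24n/7, and f''(x*) = −24n/x*^2 = −7^2/(24n). Laplace's method (interior maximum) gives
  I(n) ~ e^(f(x*)) · sqrt(2π / |f''(x*)|)
        = exp(24n ln(24n/7) − 24n) · sqrt(2π · 24n / 7^2)
        = (24n/7)^(24n) e^(−24n) · sqrt(2π·24n) / 7
        = (sqrt(2π·24n) / 7) · (24n/(7e))^(24n).
This matches Γ(24n+1)/7^(24n+1) with Stirling applied to Γ.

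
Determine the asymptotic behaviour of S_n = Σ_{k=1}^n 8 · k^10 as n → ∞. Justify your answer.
S_n ~ 8 · n^11 / 11

By integral comparison (Euler-Maclaurin), Σ_{k=1}^n 8 · k^10 = 8 · ∫_0^n x^10 dx + O(n^10) = 8 · n^11/11 + O(n^10). (Equivalently, Faulhaber's formula gives the same leading term.)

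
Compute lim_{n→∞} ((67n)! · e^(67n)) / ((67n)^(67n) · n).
lim = 0

Stirling: (67n)! ~ sqrt(2π·67n) · (67n/e)^(67n). Hence
  (67n)! · e^(67n) / (67n)^(67n) ~ sqrt(2π·67n).
Dividing by n: sqrt(2π·67n) / n = sqrt(2π·67) · n^((1−2)/2), so the expression behaves like sqrt(2π·67) · n^((1−2)/2) → 0.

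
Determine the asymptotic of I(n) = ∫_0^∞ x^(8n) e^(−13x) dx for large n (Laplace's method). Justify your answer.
I(n) ~ (sqrt(2π·8n) / 13) · (8n/(13e))^(8n)

Write the integrand as exp(8n ln x − 13x) and set f(x) = 8n ln x − 13x. Then f'(x) = 8n/x − 13 = 0 at x* = 8n/13, and f''(x*) = −8n/x*^2 = −13^2/(8n). Laplace's method (interior maximum) gives
  I(n) ~ e^(f(x*)) · sqrt(2π / |f''(x*)|)
        = exp(8n ln(8n/13) − 8n) · sqrt(2π · 8n / 13^2)
        = (8n/13)^(8n) e^(−8n) · sqrt(2π·8n) / 13
        = (sqrt(2π·8n) / 13) · (8n/(13e))^(8n).
This matches Γ(8n+1)/13^(8n+1) with Stirling applied to Γ.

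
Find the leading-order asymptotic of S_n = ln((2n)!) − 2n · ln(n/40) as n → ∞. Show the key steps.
S_n ~ 2n · (ln 80 − 1) + O(ln n)

Stirling: ln((2n)!) = 2n ln(2n) − 2n + O(ln n).
  S_n = 2n ln(2n) − 2n − 2n ln(n/40) + O(ln n)
      = 2n ln(2n) − 2n ln n + 2n ln 40 − 2n + O(ln n)
      = 2n ln 2 + 2n ln 40 − 2n + O(ln n)
      = 2n (ln 80 − 1) + O(ln n).
Numerically ln(80) − 1 ≈ 3.3820.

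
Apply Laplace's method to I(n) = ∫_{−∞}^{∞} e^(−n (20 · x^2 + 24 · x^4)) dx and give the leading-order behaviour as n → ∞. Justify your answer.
I(n) ~ sqrt(π/(20n))

φ(x) = 20 · x^2 + 24 · x^4 has its unique global minimum at x* = 0 (since φ'(x) = 40x + 96x^3 = 0 only at x = 0 for real x with both coefficients positive, and φ → ∞ as |x| → ∞). At x* = 0, φ(0) = 0 and φ''(0) = 40. Laplace's method then gives
  I(n) ~ sqrt(2π / (n · φ''(0))) · e^(−n φ(0)) = sqrt(2π / (40n)) = sqrt(π/(20n)).
The 24 · x^4 term contributes only at subleading order (an O(1/n) relative correction).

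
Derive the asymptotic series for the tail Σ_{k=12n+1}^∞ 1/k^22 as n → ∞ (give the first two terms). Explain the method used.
Σ_{k>12n} 1/k^22 = 1/(21 · (12n)^21) − 1/(2 · (12n)^22) + O(1/(12n)^23)

Compare to the integral: ∫_{12n}^∞ x^(−22) dx = [−x^(−21)/21]_{12n}^∞ = 1/((22−1)·(12n)^21). The Euler-Maclaurin correction adds −f(12n)/2 = −1/(2·(12n)^22). Euler-Maclaurin then gives
  Σ_{k>12n} 1/k^22 = ∫_{12n}^∞ dx/x^22 − 1/(2·(12n)^22) + O(1/(12n)^23).
(Equivalently this is ζ(22) − Σ_{k≤12n} 1/k^22.)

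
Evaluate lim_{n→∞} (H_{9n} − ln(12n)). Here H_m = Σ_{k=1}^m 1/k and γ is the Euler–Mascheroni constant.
lim = ln(3/4) + γ

By Euler-Maclaurin, H_m = ln m + γ + O(1/m). So
  H_{9n} − ln(12n) = ln(9n) + γ − ln(12n) + O(1/n)
                       = ln(9/12) + γ + O(1/n).
Hence the limit is ln(9/12) + γ (= ln(3/4)).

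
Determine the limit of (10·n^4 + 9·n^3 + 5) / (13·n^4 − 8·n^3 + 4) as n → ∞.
lim = 10/13

For large n the leading n^4 terms dominate both numerator and denominator. Dividing top and bottom by n^4, every other term tends to 0, leaving 10/13.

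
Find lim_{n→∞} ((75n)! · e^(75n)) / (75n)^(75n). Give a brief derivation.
lim = ∞

Stirling: (75n)! ~ sqrt(2π·75n) · (75n/e)^(75n). Hence
  (75n)! · e^(75n) / (75n)^(75n) ~ sqrt(2π·75n) = sqrt(2π·75) · sqrt(n) → ∞.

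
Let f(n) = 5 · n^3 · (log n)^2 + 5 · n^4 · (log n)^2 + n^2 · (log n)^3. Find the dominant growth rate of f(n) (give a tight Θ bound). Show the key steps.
f(n) ∈ Θ(n^4 · (log n)^2)

Compare the terms by growth order. For large n, n^a · (log n)^b dominates n^a' · (log n)^b' iff a > a', or (a = a' and b > b'). Ranking the 3 terms shows the dominant one is 5 · n^4 · (log n)^2. Hence f(n) ∈ Θ(n^4 · (log n)^2).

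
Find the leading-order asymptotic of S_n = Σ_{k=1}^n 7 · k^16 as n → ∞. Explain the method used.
S_n ~ 7 · n^17 / 17

By integral comparison (Euler-Maclaurin), Σ_{k=1}^n 7 · k^16 = 7 · ∫_0^n x^16 dx + O(n^16) = 7 · n^17/17 + O(n^16). (Equivalently, Faulhaber's formula gives the same leading term.)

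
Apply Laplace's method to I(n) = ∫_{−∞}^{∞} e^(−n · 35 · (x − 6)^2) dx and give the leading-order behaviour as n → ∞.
I(n) = sqrt(π/(35n))

Here φ(x) = 35 · (x − 6)^2 has its unique minimum at x* = 6 with φ(x*) = 0 and φ''(x*) = 70. Laplace's method gives
  I(n) ~ e^(−n φ(x*)) · sqrt(2π / (n · φ''(x*))) = sqrt(2π / (70n)) = sqrt(π/(35n)).
This is exact: substituting u = (x − 6)·sqrt(35n) gives I(n) = (1/sqrt(35n)) ∫_{−∞}^{∞} e^(−u^2) du = sqrt(π/(35n)).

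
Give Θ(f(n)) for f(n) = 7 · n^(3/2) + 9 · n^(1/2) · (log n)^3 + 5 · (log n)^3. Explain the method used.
f(n) ∈ Θ(n^(3/2))

Compare the terms by growth order. For large n, n^a · (log n)^b dominates n^a' · (log n)^b' iff a > a', or (a = a' and b > b'). Ranking the 3 terms shows the dominant one is 7 · n^(3/2). Hence f(n) ∈ Θ(n^(3/2)).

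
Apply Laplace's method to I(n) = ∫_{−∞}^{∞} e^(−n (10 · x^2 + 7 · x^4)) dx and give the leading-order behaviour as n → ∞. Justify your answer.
I(n) ~ sqrt(π/(10n))

φ(x) = 10 · x^2 + 7 · x^4 has its unique global minimum at x* = 0 (since φ'(x) = 20x + 28x^3 = 0 only at x = 0 for real x with both coefficients positive, and φ → ∞ as |x| → ∞). At x* = 0, φ(0) = 0 and φ''(0) = 20. Laplace's method then gives
  I(n) ~ sqrt(2π / (n · φ''(0))) · e^(−n φ(0)) = sqrt(2π / (20n)) = sqrt(π/(10n)).
The 7 · x^4 term contributes only at subleading order (an O(1/n) relative correction).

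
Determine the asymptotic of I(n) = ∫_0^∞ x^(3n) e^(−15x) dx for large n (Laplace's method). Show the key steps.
I(n) ~ (sqrt(2π·3n) / 15) · (3n/(15e))^(3n)

Write the integrand as exp(3n ln x − 15x) and set f(x) = 3n ln x − 15x. Then f'(x) = 3n/x − 15 = 0 at x* = 3n/15, and f''(x*) = −3n/x*^2 = −15^2/(3n). Laplace's method (interior maximum) gives
  I(n) ~ e^(f(x*)) · sqrt(2π / |f''(x*)|)
        = exp(3n ln(3n/15) − 3n) · sqrt(2π · 3n / 15^2)
        = (3n/15)^(3n) e^(−3n) · sqrt(2π·3n) / 15
        = (sqrt(2π·3n) / 15) · (3n/(15e))^(3n).
This matches Γ(3n+1)/15^(3n+1) with Stirling applied to Γ.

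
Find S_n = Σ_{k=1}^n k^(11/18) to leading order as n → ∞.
S_n ~ (18/29) · n^(29/18)

Integral comparison: Σ_{k=1}^n k^(11/18) = ∫_0^n x^(11/18) dx + O(n^(11/18)). The integral is n^(1 + 11/18) / (1 + 11/18) = n^((11+18)/18) / ((11+18)/18) = (18/29) · n^(29/18).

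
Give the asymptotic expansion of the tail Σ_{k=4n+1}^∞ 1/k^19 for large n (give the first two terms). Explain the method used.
Σ_{k>4n} 1/k^19 = 1/(18 · (4n)^18) − 1/(2 · (4n)^19) + O(1/(4n)^20)

Compare to the integral: ∫_{4n}^∞ x^(−19) dx = [−x^(−18)/18]_{4n}^∞ = 1/((19−1)·(4n)^18). The Euler-Maclaurin correction adds −f(4n)/2 = −1/(2·(4n)^19). Euler-Maclaurin then gives
  Σ_{k>4n} 1/k^19 = ∫_{4n}^∞ dx/x^19 − 1/(2·(4n)^19) + O(1/(4n)^20).
(Equivalently this is ζ(19) − Σ_{k≤4n} 1/k^19.)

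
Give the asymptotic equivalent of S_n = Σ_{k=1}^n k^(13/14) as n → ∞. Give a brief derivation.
S_n ~ (14/27) · n^(27/14)

Integral comparison: Σ_{k=1}^n k^(13/14) = ∫_0^n x^(13/14) dx + O(n^(13/14)). The integral is n^(1 + 13/14) / (1 + 13/14) = n^((13+14)/14) / ((13+14)/14) = (14/27) · n^(27/14).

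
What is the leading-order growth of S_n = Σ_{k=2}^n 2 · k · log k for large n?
S_n ~ n^2 log n − n^2 / 2

By integral comparison, S_n = ∫_1^n 2 · x · log x dx + O(n · log n). For the integral, ∫ x^1 log x dx = n^2 log n / 2 − n^2/4 (integration by parts). Hence S_n ~ n^2 log n − n^2 / 2.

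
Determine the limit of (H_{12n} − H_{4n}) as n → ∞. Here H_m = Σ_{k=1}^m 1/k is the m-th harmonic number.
lim = ln(12/4) = ln 3

Euler-Maclaurin gives H_m = ln m + γ + 1/(2m) + O(1/m^2). The γ and O(1/m) terms cancel in the difference:
  H_{12n} − H_{4n} = ln(12n) − ln(4n) + O(1/n) = ln(12/4) + O(1/n).
Hence the limit is ln(12/4) = ln 3.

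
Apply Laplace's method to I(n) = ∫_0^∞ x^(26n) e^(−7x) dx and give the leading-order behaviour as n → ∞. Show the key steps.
I(n) ~ (sqrt(2π·26n) / 7) · (26n/(7e))^(26n)

Write the integrand as exp(26n ln x − 7x) and set f(x) = 26n ln x − 7x. Then f'(x) = 26n/x − 7 = 0 at x* = 26n/7, and f''(x*) = −26n/x*^2 = −7^2/(26n). Laplace's method (interior maximum) gives
  I(n) ~ e^(f(x*)) · sqrt(2π / |f''(x*)|)
        = exp(26n ln(26n/7) − 26n) · sqrt(2π · 26n / 7^2)
        = (26n/7)^(26n) e^(−26n) · sqrt(2π·26n) / 7
        = (sqrt(2π·26n) / 7) · (26n/(7e))^(26n).
This matches Γ(26n+1)/7^(26n+1) with Stirling applied to Γ.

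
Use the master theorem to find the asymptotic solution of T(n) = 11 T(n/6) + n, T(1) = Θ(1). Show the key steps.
T(n) = Θ(n^(log_6 11))

Master theorem: compare f(n) = n to n^(log_6 11) where log_6 11 ≈ 1.338. Since 1 < log_6 11, we have f(n) = O(n^(log_6 11 − ε)) for some ε > 0 — Case 1. Hence T(n) = Θ(n^(log_6 11)).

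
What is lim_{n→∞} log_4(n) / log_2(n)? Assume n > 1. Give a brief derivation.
lim = ln(2) / ln(4) = log_4(2)

Change of base: log_4(n) = ln n / ln 4 and log_2(n) = ln n / ln 2. The ratio is (ln n / ln 4) · (ln 2 / ln n) = ln 2 / ln 4, a constant independent of n. So the limit is ln 2 / ln 4 = log_4(2).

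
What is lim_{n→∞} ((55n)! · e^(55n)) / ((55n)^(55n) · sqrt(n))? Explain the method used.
lim = sqrt(2π·55)

Stirling: (55n)! ~ sqrt(2π·55n) · (55n/e)^(55n). Hence
  (55n)! · e^(55n) / (55n)^(55n) ~ sqrt(2π·55n).
Dividing by sqrt(n): sqrt(2π·55n) / sqrt(n) = sqrt(2π·55) · n^((1−1)/2), so the limit is sqrt(2π·55).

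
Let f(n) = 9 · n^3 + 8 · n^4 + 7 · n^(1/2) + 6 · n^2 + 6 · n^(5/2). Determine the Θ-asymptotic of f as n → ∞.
f(n) ∈ Θ(n^4)

Compare the terms by growth order. For large n, n^a · (log n)^b dominates n^a' · (log n)^b' iff a > a', or (a = a' and b > b'). Ranking the 5 terms shows the dominant one is 8 · n^4. Hence f(n) ∈ Θ(n^4).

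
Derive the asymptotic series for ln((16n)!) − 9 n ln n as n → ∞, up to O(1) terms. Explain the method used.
ln((16n)!) − 9 n ln n = 7 n ln n + 16(ln 16 − 1) n + (1/2) ln(2π·16n) + O(1/n)

Stirling: ln((16n)!) = 16n ln(16n) − 16n + (1/2) ln(2π·16n) + O(1/n).
Expand 16n ln(16n) = 16n (ln n + ln 16) = 16n ln n + 16n ln 16.
Subtract 9n ln n: leading term is (16 − 9) n ln n = 7 n ln n. The next term is 16n ln 16 − 16n = 16(ln 16 − 1) n. Then the (1/2) ln(2π·16n) correction.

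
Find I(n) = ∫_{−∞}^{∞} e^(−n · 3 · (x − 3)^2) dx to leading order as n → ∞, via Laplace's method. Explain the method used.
I(n) = sqrt(π/(3n))

Here φ(x) = 3 · (x − 3)^2 has its unique minimum at x* = 3 with φ(x*) = 0 and φ''(x*) = 6. Laplace's method gives
  I(n) ~ e^(−n φ(x*)) · sqrt(2π / (n · φ''(x*))) = sqrt(2π / (6n)) = sqrt(π/(3n)).
This is exact: substituting u = (x − 3)·sqrt(3n) gives I(n) = (1/sqrt(3n)) ∫_{−∞}^{∞} e^(−u^2) du = sqrt(π/(3n)).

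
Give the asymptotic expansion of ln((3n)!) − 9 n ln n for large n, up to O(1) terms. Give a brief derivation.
ln((3n)!) − 9 n ln n = −6 n ln n + 3(ln 3 − 1) n + (1/2) ln(2π·3n) + O(1/n)

Stirling: ln((3n)!) = 3n ln(3n) − 3n + (1/2) ln(2π·3n) + O(1/n).
Expand 3n ln(3n) = 3n (ln n + ln 3) = 3n ln n + 3n ln 3.
Subtract 9n ln n: leading term is (3 − 9) n ln n = −6 n ln n. The next term is 3n ln 3 − 3n = 3(ln 3 − 1) n. Then the (1/2) ln(2π·3n) correction.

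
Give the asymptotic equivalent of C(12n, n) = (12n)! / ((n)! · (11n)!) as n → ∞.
C(12n, n) ~ (8916100448256/285311670611)^(n) · sqrt(6/(11π·n))

Write N = n. Apply Stirling to each factorial:
  (12N)! ~ sqrt(2π·12N) · (12N/e)^(12N),
  N! ~ sqrt(2π N) · (N/e)^N,
  (11N)! ~ sqrt(2π·11N) · (11N/e)^(11N).
The exponential factors combine to (12N)^(12N) / (N^N · (11N)^(11N)) = 12^(12N)/11^(11N) = (12^12/11^11)^N = (8916100448256/285311670611)^N.
The square-root prefactors combine to sqrt(2π·12N) / (sqrt(2π N)·sqrt(2π·11N)) = sqrt(12 / (2π·11·N)) = sqrt(6/(11π·n)).
Substituting N = n: C(12n, n) ~ (8916100448256/285311670611)^(n) · sqrt(6/(11π·n)).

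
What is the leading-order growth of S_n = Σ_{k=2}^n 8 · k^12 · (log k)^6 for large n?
S_n ~ 8 · n^13 · (log n)^6 / 13

By integral comparison, S_n = ∫_1^n 8 · x^12 · (log x)^6 dx + O(n^12 · (log n)^6). For the integral, the leading term of ∫_1^n x^12 (log x)^6 dx is n^13/13 · (log n)^6 (by repeated integration by parts; each step lowers the log-exponent and produces a relatively O(1/log n) correction). Hence S_n ~ 8 · n^13 · (log n)^6 / 13.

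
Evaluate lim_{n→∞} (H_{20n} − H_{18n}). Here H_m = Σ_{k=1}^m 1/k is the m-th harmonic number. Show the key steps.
lim = ln(20/18) = ln(10/9)

Euler-Maclaurin gives H_m = ln m + γ + 1/(2m) + O(1/m^2). The γ and O(1/m) terms cancel in the difference:
  H_{20n} − H_{18n} = ln(20n) − ln(18n) + O(1/n) = ln(20/18) + O(1/n).
Hence the limit is ln(20/18) = ln(10/9).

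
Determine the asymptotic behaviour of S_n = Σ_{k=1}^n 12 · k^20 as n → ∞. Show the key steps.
S_n ~ 4 · n^21 / 7

By integral comparison (Euler-Maclaurin), Σ_{k=1}^n 12 · k^20 = 12 · ∫_0^n x^20 dx + O(n^20) = 12 · n^21/21 = 4 · n^21 / 7 + O(n^20). (Equivalently, Faulhaber's formula gives the same leading term.)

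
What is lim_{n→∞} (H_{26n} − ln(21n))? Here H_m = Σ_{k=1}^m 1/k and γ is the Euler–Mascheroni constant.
lim = ln(26/21) + γ

By Euler-Maclaurin, H_m = ln m + γ + O(1/m). So
  H_{26n} − ln(21n) = ln(26n) + γ − ln(21n) + O(1/n)
                       = ln(26/21) + γ + O(1/n).
Hence the limit is ln(26/21) + γ.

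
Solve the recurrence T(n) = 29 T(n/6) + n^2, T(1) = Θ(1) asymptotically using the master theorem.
T(n) = Θ(n^2)

log_6 29 ≈ 1.879. f(n) = n^2 dominates n^(log_6 29) since 2 > 1.879, and the regularity condition a·f(n/b) = 29·(n/6)^2 = (29/36)·n^2 ≤ c·f(n) holds with c = 29/36 ≈ 0.806 < 1. So this is Case 3: T(n) = Θ(f(n)) = Θ(n^2).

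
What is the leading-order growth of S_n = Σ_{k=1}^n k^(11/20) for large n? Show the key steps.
S_n ~ (20/31) · n^(31/20)

Integral comparison: Σ_{k=1}^n k^(11/20) = ∫_0^n x^(11/20) dx + O(n^(11/20)). The integral is n^(1 + 11/20) / (1 + 11/20) = n^((11+20)/20) / ((11+20)/20) = (20/31) · n^(31/20).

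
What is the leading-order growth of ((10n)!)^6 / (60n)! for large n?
((10n)!)^6/(60n)! ~ ((2π·10n)^(5/2) / sqrt(6)) · 6^(−6·10n)  →  0

Write N = 10n. Stirling: N! ~ sqrt(2π N)(N/e)^N and (6N)! ~ sqrt(2π·6N)·(6N/e)^(6N).
  (N!)^6/(6N)! ~ (2π N)^(6/2) (N/e)^(6N) / [sqrt(2π·6N) (6N/e)^(6N)]
     = (2π N)^(6/2) / sqrt(2π·6N) · (N/(6N))^(6N)
     = (2π N)^((6−1)/2) / sqrt(6) · 6^(−6N).
Since 6^6 > 1, the factor 6^(−6N) decays exponentially, so the ratio → 0. Substituting N = 10n gives the stated form.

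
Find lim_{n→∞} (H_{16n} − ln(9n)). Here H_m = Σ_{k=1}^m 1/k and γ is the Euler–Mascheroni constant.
lim = ln(16/9) + γ

By Euler-Maclaurin, H_m = ln m + γ + O(1/m). So
  H_{16n} − ln(9n) = ln(16n) + γ − ln(9n) + O(1/n)
                       = ln(16/9) + γ + O(1/n).
Hence the limit is ln(16/9) + γ.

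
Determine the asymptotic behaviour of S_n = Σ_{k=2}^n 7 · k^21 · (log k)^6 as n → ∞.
S_n ~ 7 · n^22 · (log n)^6 / 22

By integral comparison, S_n = ∫_1^n 7 · x^21 · (log x)^6 dx + O(n^21 · (log n)^6). For the integral, the leading term of ∫_1^n x^21 (log x)^6 dx is n^22/22 · (log n)^6 (by repeated integration by parts; each step lowers the log-exponent and produces a relatively O(1/log n) correction). Hence S_n ~ 7 · n^22 · (log n)^6 / 22.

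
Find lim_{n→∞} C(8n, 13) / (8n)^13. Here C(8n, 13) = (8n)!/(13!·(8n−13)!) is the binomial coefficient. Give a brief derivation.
lim = 1/13! = 1/6227020800

With N = 8n → ∞: C(N, 13) / N^13 = [N(N−1)…(N−12)] / (13! · N^13) = (1/13!) · 1 · (1 − 1/(8n)) · … · (1 − 12/(8n)). Each factor → 1 as N → ∞, so the limit is 1/13! = 1/6227020800.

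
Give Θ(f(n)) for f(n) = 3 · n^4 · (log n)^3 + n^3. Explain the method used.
f(n) ∈ Θ(n^4 · (log n)^3)

Compare the terms by growth order. For large n, n^a · (log n)^b dominates n^a' · (log n)^b' iff a > a', or (a = a' and b > b'). Ranking the 2 terms shows the dominant one is 3 · n^4 · (log n)^3. Hence f(n) ∈ Θ(n^4 · (log n)^3).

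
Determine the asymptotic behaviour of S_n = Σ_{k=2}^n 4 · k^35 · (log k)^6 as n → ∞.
S_n ~ n^36 · (log n)^6 / 9

By integral comparison, S_n = ∫_1^n 4 · x^35 · (log x)^6 dx + O(n^35 · (log n)^6). For the integral, the leading term of ∫_1^n x^35 (log x)^6 dx is n^36/36 · (log n)^6 (by repeated integration by parts; each step lowers the log-exponent and produces a relatively O(1/log n) correction). Hence S_n ~ n^36 · (log n)^6 / 9.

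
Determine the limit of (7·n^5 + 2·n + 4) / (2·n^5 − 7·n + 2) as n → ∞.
lim = 7/2

For large n the leading n^5 terms dominate both numerator and denominator. Dividing top and bottom by n^5, every other term tends to 0, leaving 7/2.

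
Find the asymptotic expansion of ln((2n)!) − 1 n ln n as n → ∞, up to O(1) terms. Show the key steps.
ln((2n)!) − 1 n ln n = n ln n + 2(ln 2 − 1) n + (1/2) ln(2π·2n) + O(1/n)

Stirling: ln((2n)!) = 2n ln(2n) − 2n + (1/2) ln(2π·2n) + O(1/n).
Expand 2n ln(2n) = 2n (ln n + ln 2) = 2n ln n + 2n ln 2.
Subtract 1n ln n: leading term is (2 − 1) n ln n = n ln n. The next term is 2n ln 2 − 2n = 2(ln 2 − 1) n. Then the (1/2) ln(2π·2n) correction.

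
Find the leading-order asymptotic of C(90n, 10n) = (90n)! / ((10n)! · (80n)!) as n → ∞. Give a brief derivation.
C(90n, 10n) ~ (387420489/16777216)^(10n) · sqrt(9/(16π·10n))

Write N = 10n. Apply Stirling to each factorial:
  (9N)! ~ sqrt(2π·9N) · (9N/e)^(9N),
  N! ~ sqrt(2π N) · (N/e)^N,
  (8N)! ~ sqrt(2π·8N) · (8N/e)^(8N).
The exponential factors combine to (9N)^(9N) / (N^N · (8N)^(8N)) = 9^(9N)/8^(8N) = (9^9/8^8)^N = (387420489/16777216)^N.
The square-root prefactors combine to sqrt(2π·9N) / (sqrt(2π N)·sqrt(2π·8N)) = sqrt(9 / (2π·8·N)) = sqrt(9/(16π·10n)).
Substituting N = 10n: C(90n, 10n) ~ (387420489/16777216)^(10n) · sqrt(9/(16π·10n)).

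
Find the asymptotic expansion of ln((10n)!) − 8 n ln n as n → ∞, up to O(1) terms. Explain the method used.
ln((10n)!) − 8 n ln n = 2 n ln n + 10(ln 10 − 1) n + (1/2) ln(2π·10n) + O(1/n)

Stirling: ln((10n)!) = 10n ln(10n) − 10n + (1/2) ln(2π·10n) + O(1/n).
Expand 10n ln(10n) = 10n (ln n + ln 10) = 10n ln n + 10n ln 10.
Subtract 8n ln n: leading term is (10 − 8) n ln n = 2 n ln n. The next term is 10n ln 10 − 10n = 10(ln 10 − 1) n. Then the (1/2) ln(2π·10n) correction.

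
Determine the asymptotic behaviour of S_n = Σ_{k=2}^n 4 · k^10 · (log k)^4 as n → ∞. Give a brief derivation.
S_n ~ 4 · n^11 · (log n)^4 / 11

By integral comparison, S_n = ∫_1^n 4 · x^10 · (log x)^4 dx + O(n^10 · (log n)^4). For the integral, the leading term of ∫_1^n x^10 (log x)^4 dx is n^11/11 · (log n)^4 (by repeated integration by parts; each step lowers the log-exponent and produces a relatively O(1/log n) correction). Hence S_n ~ 4 · n^11 · (log n)^4 / 11.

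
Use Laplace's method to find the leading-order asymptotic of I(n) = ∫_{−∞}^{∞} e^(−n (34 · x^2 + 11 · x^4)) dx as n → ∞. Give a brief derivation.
I(n) ~ sqrt(π/(34n))

φ(x) = 34 · x^2 + 11 · x^4 has its unique global minimum at x* = 0 (since φ'(x) = 68x + 44x^3 = 0 only at x = 0 for real x with both coefficients positive, and φ → ∞ as |x| → ∞). At x* = 0, φ(0) = 0 and φ''(0) = 68. Laplace's method then gives
  I(n) ~ sqrt(2π / (n · φ''(0))) · e^(−n φ(0)) = sqrt(2π / (68n)) = sqrt(π/(34n)).
The 11 · x^4 term contributes only at subleading order (an O(1/n) relative correction).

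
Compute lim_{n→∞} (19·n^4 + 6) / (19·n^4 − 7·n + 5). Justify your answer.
lim = 19/19 = 1

For large n the leading n^4 terms dominate both numerator and denominator. Dividing top and bottom by n^4, every other term tends to 0, leaving 19/19 = 1.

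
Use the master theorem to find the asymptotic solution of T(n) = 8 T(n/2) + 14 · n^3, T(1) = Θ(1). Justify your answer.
T(n) = Θ(n^3 log n)

log_2 8 = 3, and f(n) = 14 · n^3 = Θ(n^(log_2 8)). This is Case 2 of the master theorem: T(n) = Θ(f(n) · log n) = Θ(n^3 log n).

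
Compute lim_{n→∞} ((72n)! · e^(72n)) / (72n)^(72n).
lim = ∞

Stirling: (72n)! ~ sqrt(2π·72n) · (72n/e)^(72n). Hence
  (72n)! · e^(72n) / (72n)^(72n) ~ sqrt(2π·72n) = sqrt(2π·72) · sqrt(n) → ∞.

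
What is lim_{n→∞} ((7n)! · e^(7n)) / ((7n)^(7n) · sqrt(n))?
lim = sqrt(2π·7)

Stirling: (7n)! ~ sqrt(2π·7n) · (7n/e)^(7n). Hence
  (7n)! · e^(7n) / (7n)^(7n) ~ sqrt(2π·7n).
Dividing by sqrt(n): sqrt(2π·7n) / sqrt(n) = sqrt(2π·7) · n^((1−1)/2), so the limit is sqrt(2π·7).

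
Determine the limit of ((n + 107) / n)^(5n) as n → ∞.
lim = e^535

Rewrite as (1 + 107/n)^(5n). By the standard limit (1 + x/n)^n → e^x, we have (1 + 107/n)^n → e^107, and raising to the 5th power gives e^535.
More precisely, ln[(1 + 107/n)^(5n)] = 5n · ln(1 + 107/n) = 5n · (107/n + O(1/n^2)) = 535 + O(1/n) → 535.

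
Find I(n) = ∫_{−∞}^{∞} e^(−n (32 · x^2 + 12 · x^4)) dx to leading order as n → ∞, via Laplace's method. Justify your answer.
I(n) ~ sqrt(π/(32n))

φ(x) = 32 · x^2 + 12 · x^4 has its unique global minimum at x* = 0 (since φ'(x) = 64x + 48x^3 = 0 only at x = 0 for real x with both coefficients positive, and φ → ∞ as |x| → ∞). At x* = 0, φ(0) = 0 and φ''(0) = 64. Laplace's method then gives
  I(n) ~ sqrt(2π / (n · φ''(0))) · e^(−n φ(0)) = sqrt(2π / (64n)) = sqrt(π/(32n)).
The 12 · x^4 term contributes only at subleading order (an O(1/n) relative correction).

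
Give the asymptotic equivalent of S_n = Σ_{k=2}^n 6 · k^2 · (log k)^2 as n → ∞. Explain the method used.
S_n ~ 2 · n^3 · (log n)^2

By integral comparison, S_n = ∫_1^n 6 · x^2 · (log x)^2 dx + O(n^2 · (log n)^2). For the integral, the leading term of ∫_1^n x^2 (log x)^2 dx is n^3/3 · (log n)^2 (by repeated integration by parts; each step lowers the log-exponent and produces a relatively O(1/log n) correction). Hence S_n ~ 2 · n^3 · (log n)^2.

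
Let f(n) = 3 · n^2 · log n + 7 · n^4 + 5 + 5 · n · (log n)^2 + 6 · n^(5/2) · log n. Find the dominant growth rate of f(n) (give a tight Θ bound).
f(n) ∈ Θ(n^4)

Compare the terms by growth order. For large n, n^a · (log n)^b dominates n^a' · (log n)^b' iff a > a', or (a = a' and b > b'). Ranking the 5 terms shows the dominant one is 7 · n^4. Hence f(n) ∈ Θ(n^4).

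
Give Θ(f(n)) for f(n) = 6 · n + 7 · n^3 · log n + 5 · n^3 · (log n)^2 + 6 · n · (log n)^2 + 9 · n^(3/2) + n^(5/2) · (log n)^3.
f(n) ∈ Θ(n^3 · (log n)^2)

Compare the terms by growth order. For large n, n^a · (log n)^b dominates n^a' · (log n)^b' iff a > a', or (a = a' and b > b'). Ranking the 6 terms shows the dominant one is 5 · n^3 · (log n)^2. Hence f(n) ∈ Θ(n^3 · (log n)^2).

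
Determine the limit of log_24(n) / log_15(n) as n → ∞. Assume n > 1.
lim = ln(15) / ln(24) = log_24(15)

Change of base: log_24(n) = ln n / ln 24 and log_15(n) = ln n / ln 15. The ratio is (ln n / ln 24) · (ln 15 / ln n) = ln 15 / ln 24, a constant independent of n. So the limit is ln 15 / ln 24 = log_24(15).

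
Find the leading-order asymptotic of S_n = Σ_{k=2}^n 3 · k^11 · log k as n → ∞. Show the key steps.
S_n ~ n^12 log n / 4 − n^12 / 48

By integral comparison, S_n = ∫_1^n 3 · x^11 · log x dx + O(n^11 · log n). For the integral, ∫ x^11 log x dx = n^12 log n / 12 − n^12/144 (integration by parts). Hence S_n ~ n^12 log n / 4 − n^12 / 48.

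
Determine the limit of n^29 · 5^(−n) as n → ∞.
lim = 0

Exponentials with base > 1 dominate every fixed polynomial: for any fixed c, n^c / 5^n → 0 as n → ∞ (e.g. by the ratio test, or by writing 5^n = e^(n ln 5) and noting e^(n ln 5) / n^c → ∞). Hence n^29 · 5^(−n) = n^29 / 5^n → 0.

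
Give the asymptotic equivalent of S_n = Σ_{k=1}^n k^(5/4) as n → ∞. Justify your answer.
S_n ~ (4/9) · n^(9/4)

Integral comparison: Σ_{k=1}^n k^(5/4) = ∫_0^n x^(5/4) dx + O(n^(5/4)). The integral is n^(1 + 5/4) / (1 + 5/4) = n^((5+4)/4) / ((5+4)/4) = (4/9) · n^(9/4).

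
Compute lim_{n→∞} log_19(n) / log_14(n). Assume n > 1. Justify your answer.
lim = ln(14) / ln(19) = log_19(14)

Change of base: log_19(n) = ln n / ln 19 and log_14(n) = ln n / ln 14. The ratio is (ln n / ln 19) · (ln 14 / ln n) = ln 14 / ln 19, a constant independent of n. So the limit is ln 14 / ln 19 = log_19(14).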